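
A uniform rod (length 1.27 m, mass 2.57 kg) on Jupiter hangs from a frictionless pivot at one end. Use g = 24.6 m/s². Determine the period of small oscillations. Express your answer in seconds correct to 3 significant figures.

1.17 s

For a physical pendulum T = 2π√(I/(mgd)), with d = 0.6350 m from pivot to centre of mass.
I_cm = mL²/12 = 2.57 × 1.27²/12 = 0.3454 kg·m²; I = I_cm + md² = 0.3454 + 2.57 × 0.6350² = 1.382 kg·m².
T = 2π√(1.382/(2.57 × 24.6 × 0.6350)) = 1.17 s.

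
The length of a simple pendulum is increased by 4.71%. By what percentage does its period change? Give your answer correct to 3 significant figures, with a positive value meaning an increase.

2.33%

T ∝ √L, so T'/T = √(1.047) = 1.023.
Percentage change in T = (1.023 − 1) × 100% = 2.33%.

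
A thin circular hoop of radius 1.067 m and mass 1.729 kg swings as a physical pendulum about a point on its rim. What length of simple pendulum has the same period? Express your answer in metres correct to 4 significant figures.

2.134 m

The equivalent simple-pendulum length is L_eq = I/(md), where I is about the pivot and d = 1.0670 m.
I_cm = mR² = 1.9684 kg·m², so I = I_cm + md² = 1.9684 + 1.9684 = 3.9369 kg·m².
L_eq = 3.9369/(1.729 × 1.0670) = 2.134 m.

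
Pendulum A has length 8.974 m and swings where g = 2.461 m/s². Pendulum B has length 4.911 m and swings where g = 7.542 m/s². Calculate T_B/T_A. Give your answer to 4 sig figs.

T = 2π√(L/g), so T_B/T_A = √((L_B/g_B)/(L_A/g_A)) = √((4.911/7.542)/(8.974/2.461)) = 0.4226.

0.4226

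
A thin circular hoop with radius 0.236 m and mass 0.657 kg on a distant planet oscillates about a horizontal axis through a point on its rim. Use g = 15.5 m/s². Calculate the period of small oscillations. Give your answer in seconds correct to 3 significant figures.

I_cm = mr² = 0.03659 kg·m². The pivot is at distance d = 0.236 m from the centre of mass.
By the parallel-axis theorem, I = I_cm + md² = 0.03659 + 0.03659 = 0.07318 kg·m².
T = 2π√(I/(mgd)) = 2π√(0.07318/(0.657 × 15.5 × 0.236)) = 1.10 s.

1.10 s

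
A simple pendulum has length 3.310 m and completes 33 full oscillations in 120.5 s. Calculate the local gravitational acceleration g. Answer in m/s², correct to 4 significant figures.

T = 120.5/33 = 3.6515 s.
From T = 2π√(L/g), g = 4π²L/T² = 4π² × 3.310/3.6515² = 9.800 m/s².

9.800 m/s²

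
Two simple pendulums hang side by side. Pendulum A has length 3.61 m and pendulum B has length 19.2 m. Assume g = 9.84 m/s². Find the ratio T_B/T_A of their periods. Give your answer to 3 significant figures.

T ∝ √L, so T_B/T_A = √(L_B/L_A) = √(19.2/3.61) = 2.31.

2.31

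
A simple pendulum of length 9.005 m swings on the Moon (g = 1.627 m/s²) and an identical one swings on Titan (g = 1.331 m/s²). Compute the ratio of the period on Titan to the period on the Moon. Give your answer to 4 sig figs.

1.106

T ∝ 1/√g, so T₂/T₁ = √(g₁/g₂) = √(1.627/1.331) = 1.106.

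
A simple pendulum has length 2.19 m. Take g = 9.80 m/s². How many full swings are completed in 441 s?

148

T = 2π√(L/g) = 2π√(2.19/9.80) = 2.970 s.
Number of complete oscillations = ⌊441/2.970⌋ = ⌊148.5⌋ = 148.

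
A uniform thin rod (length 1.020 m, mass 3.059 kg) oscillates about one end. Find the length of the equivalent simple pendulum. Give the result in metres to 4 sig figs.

The equivalent simple-pendulum length is L_eq = I/(md), where I is about the pivot and d = 0.51000 m.
I_cm = (1/12)mL² = 0.26522 kg·m², so I = I_cm + md² = 0.26522 + 0.79565 = 1.0609 kg·m².
L_eq = 1.0609/(3.059 × 0.51000) = 0.6800 m.

0.6800 m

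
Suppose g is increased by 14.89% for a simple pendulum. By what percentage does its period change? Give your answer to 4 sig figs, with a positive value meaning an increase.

-6.705%

T ∝ 1/√g, so T'/T = 1/√(1.1489) = 0.93295.
Percentage change in T = (0.93295 − 1) × 100% = -6.705%.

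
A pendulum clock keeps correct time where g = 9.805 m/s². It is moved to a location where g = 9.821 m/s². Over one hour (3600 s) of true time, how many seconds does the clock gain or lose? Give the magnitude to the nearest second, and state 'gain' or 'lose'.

The clock's period scales as T ∝ 1/√g, so T'/T = √(9.805/9.821) = 0.999185.
In 3600 s of true time the clock registers 3600/0.999185 = 3602.9 s, so it gains 3 s.

gain 3 s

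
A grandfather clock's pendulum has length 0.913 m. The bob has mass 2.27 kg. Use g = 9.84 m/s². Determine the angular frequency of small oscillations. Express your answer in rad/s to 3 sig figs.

3.28 rad/s

ω = √(g/L) = √(9.84/0.913) = 3.28 rad/s.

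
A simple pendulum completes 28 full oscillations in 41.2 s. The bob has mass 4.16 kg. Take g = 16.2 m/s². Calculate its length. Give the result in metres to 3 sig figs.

T = 41.2/28 = 1.471 s.
From T = 2π√(L/g), L = gT²/(4π²) = 16.2 × 1.471²/(4π²) = 0.888 m.

0.888 m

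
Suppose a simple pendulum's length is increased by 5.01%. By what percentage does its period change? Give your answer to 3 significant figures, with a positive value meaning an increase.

2.47%

T ∝ √L, so T'/T = √(1.050) = 1.025.
Percentage change in T = (1.025 − 1) × 100% = 2.47%.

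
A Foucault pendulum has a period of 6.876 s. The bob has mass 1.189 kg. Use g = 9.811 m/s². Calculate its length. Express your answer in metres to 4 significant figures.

From T = 2π√(L/g), L = gT²/(4π²) = 9.811 × 6.8760²/(4π²) = 11.75 m.

11.75 m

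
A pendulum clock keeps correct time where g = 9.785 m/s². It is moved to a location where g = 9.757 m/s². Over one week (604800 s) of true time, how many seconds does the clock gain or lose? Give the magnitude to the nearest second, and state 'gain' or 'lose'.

The clock's period scales as T ∝ 1/√g, so T'/T = √(9.785/9.757) = 1.00143.
In 604800 s of true time the clock registers 604800/1.00143 = 603934.1 s, so it loses 866 s.

lose 866 s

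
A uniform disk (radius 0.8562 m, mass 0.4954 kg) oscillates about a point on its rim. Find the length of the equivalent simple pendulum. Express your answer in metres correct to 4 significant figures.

1.284 m

The equivalent simple-pendulum length is L_eq = I/(md), where I is about the pivot and d = 0.85620 m.
I_cm = ½mR² = 0.18158 kg·m², so I = I_cm + md² = 0.18158 + 0.36317 = 0.54475 kg·m².
L_eq = 0.54475/(0.4954 × 0.85620) = 1.284 m.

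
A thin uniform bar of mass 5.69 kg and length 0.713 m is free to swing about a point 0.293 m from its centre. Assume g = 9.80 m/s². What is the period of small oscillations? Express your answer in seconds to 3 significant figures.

1.33 s

For a physical pendulum T = 2π√(I/(mgd)), with d = 0.2930 m from pivot to centre of mass.
I_cm = mL²/12 = 5.69 × 0.713²/12 = 0.2411 kg·m²; I = I_cm + md² = 0.2411 + 5.69 × 0.2930² = 0.7295 kg·m².
T = 2π√(0.7295/(5.69 × 9.80 × 0.2930)) = 1.33 s.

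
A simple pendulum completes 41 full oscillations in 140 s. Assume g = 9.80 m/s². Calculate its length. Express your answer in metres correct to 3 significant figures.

T = 140/41 = 3.415 s.
From T = 2π√(L/g), L = gT²/(4π²) = 9.80 × 3.415²/(4π²) = 2.89 m.

2.89 m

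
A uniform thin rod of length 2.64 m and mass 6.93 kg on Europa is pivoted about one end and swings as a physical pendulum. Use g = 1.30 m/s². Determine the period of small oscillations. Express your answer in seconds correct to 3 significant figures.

For a physical pendulum T = 2π√(I/(mgd)), with d = 1.320 m from pivot to centre of mass.
I_cm = mL²/12 = 6.93 × 2.64²/12 = 4.025 kg·m²; I = I_cm + md² = 4.025 + 6.93 × 1.320² = 16.10 kg·m².
T = 2π√(16.10/(6.93 × 1.30 × 1.320)) = 7.31 s.

7.31 s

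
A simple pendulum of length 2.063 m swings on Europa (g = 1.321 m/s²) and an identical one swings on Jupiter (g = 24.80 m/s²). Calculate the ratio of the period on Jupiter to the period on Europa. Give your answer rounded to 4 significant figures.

T ∝ 1/√g, so T₂/T₁ = √(g₁/g₂) = √(1.321/24.80) = 0.2308.

0.2308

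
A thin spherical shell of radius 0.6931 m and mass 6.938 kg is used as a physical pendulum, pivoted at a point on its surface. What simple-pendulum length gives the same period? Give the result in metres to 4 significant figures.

The equivalent simple-pendulum length is L_eq = I/(md), where I is about the pivot and d = 0.69310 m.
I_cm = (2/3)mR² = 2.2220 kg·m², so I = I_cm + md² = 2.2220 + 3.3329 = 5.5549 kg·m².
L_eq = 5.5549/(6.938 × 0.69310) = 1.155 m.

1.155 m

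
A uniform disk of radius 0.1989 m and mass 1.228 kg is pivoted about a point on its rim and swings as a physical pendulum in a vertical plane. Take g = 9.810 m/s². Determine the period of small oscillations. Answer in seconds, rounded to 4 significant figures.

1.096 s

I_cm = ½mr² = 0.024291 kg·m². The pivot is at distance d = 0.1989 m from the centre of mass.
By the parallel-axis theorem, I = I_cm + md² = 0.024291 + 0.048581 = 0.072872 kg·m².
T = 2π√(I/(mgd)) = 2π√(0.072872/(1.228 × 9.810 × 0.1989)) = 1.096 s.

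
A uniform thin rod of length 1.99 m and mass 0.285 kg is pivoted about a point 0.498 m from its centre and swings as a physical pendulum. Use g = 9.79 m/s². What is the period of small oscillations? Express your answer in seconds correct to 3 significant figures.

2.16 s

For a physical pendulum T = 2π√(I/(mgd)), with d = 0.4980 m from pivot to centre of mass.
I_cm = mL²/12 = 0.285 × 1.99²/12 = 0.09405 kg·m²; I = I_cm + md² = 0.09405 + 0.285 × 0.4980² = 0.1647 kg·m².
T = 2π√(0.1647/(0.285 × 9.79 × 0.4980)) = 2.16 s.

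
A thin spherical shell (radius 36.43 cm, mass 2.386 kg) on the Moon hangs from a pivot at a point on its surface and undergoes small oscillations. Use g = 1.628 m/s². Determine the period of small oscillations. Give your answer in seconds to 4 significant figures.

I_cm = (2/3)mr² = 0.21110 kg·m². The pivot is at distance d = 0.3643 m from the centre of mass.
By the parallel-axis theorem, I = I_cm + md² = 0.21110 + 0.31666 = 0.52776 kg·m².
T = 2π√(I/(mgd)) = 2π√(0.52776/(2.386 × 1.628 × 0.3643)) = 3.837 s.

3.837 s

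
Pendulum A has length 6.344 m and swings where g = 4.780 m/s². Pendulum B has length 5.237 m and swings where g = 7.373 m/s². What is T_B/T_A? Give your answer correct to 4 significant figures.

0.7316

T = 2π√(L/g), so T_B/T_A = √((L_B/g_B)/(L_A/g_A)) = √((5.237/7.373)/(6.344/4.780)) = 0.7316.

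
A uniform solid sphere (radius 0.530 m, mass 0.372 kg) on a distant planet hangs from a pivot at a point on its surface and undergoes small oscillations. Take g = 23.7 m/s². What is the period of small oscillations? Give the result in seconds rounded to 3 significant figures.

1.11 s

I_cm = (2/5)mr² = 0.04180 kg·m². The pivot is at distance d = 0.530 m from the centre of mass.
By the parallel-axis theorem, I = I_cm + md² = 0.04180 + 0.1045 = 0.1463 kg·m².
T = 2π√(I/(mgd)) = 2π√(0.1463/(0.372 × 23.7 × 0.530)) = 1.11 s.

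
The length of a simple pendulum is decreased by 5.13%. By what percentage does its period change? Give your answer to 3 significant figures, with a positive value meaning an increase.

-2.60%

T ∝ √L, so T'/T = √(0.9487) = 0.9740.
Percentage change in T = (0.9740 − 1) × 100% = -2.60%.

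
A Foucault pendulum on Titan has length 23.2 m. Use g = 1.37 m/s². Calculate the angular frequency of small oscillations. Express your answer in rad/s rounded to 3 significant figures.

0.243 rad/s

ω = √(g/L) = √(1.37/23.2) = 0.243 rad/s.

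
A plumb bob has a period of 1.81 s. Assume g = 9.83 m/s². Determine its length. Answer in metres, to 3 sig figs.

From T = 2π√(L/g), L = gT²/(4π²) = 9.83 × 1.810²/(4π²) = 0.816 m.

0.816 m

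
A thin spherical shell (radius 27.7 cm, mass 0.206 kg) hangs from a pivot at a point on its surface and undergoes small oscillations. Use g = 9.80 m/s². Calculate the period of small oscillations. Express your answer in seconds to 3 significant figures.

1.36 s

I_cm = (2/3)mr² = 0.01054 kg·m². The pivot is at distance d = 0.277 m from the centre of mass.
By the parallel-axis theorem, I = I_cm + md² = 0.01054 + 0.01581 = 0.02634 kg·m².
T = 2π√(I/(mgd)) = 2π√(0.02634/(0.206 × 9.80 × 0.277)) = 1.36 s.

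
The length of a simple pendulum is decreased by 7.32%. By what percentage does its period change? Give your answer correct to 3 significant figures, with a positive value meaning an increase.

T ∝ √L, so T'/T = √(0.9268) = 0.9627.
Percentage change in T = (0.9627 − 1) × 100% = -3.73%.

-3.73%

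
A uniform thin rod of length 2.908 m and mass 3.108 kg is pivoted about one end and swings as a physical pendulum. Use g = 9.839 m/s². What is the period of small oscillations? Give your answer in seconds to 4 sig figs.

2.789 s

For a physical pendulum T = 2π√(I/(mgd)), with d = 1.4540 m from pivot to centre of mass.
I_cm = mL²/12 = 3.108 × 2.908²/12 = 2.1902 kg·m²; I = I_cm + md² = 2.1902 + 3.108 × 1.4540² = 8.7609 kg·m².
T = 2π√(8.7609/(3.108 × 9.839 × 1.4540)) = 2.789 s.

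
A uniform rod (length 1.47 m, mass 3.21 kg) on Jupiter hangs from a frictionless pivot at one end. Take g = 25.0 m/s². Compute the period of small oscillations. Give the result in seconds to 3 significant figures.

For a physical pendulum T = 2π√(I/(mgd)), with d = 0.7350 m from pivot to centre of mass.
I_cm = mL²/12 = 3.21 × 1.47²/12 = 0.5780 kg·m²; I = I_cm + md² = 0.5780 + 3.21 × 0.7350² = 2.312 kg·m².
T = 2π√(2.312/(3.21 × 25.0 × 0.7350)) = 1.24 s.

1.24 s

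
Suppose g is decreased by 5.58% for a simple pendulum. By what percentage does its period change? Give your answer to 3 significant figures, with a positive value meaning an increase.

2.91%

T ∝ 1/√g, so T'/T = 1/√(0.9442) = 1.029.
Percentage change in T = (1.029 − 1) × 100% = 2.91%.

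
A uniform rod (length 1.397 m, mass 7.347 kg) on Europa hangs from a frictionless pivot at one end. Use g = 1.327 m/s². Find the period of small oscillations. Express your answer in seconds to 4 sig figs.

For a physical pendulum T = 2π√(I/(mgd)), with d = 0.69850 m from pivot to centre of mass.
I_cm = mL²/12 = 7.347 × 1.397²/12 = 1.1949 kg·m²; I = I_cm + md² = 1.1949 + 7.347 × 0.69850² = 4.7795 kg·m².
T = 2π√(4.7795/(7.347 × 1.327 × 0.69850)) = 5.264 s.

5.264 s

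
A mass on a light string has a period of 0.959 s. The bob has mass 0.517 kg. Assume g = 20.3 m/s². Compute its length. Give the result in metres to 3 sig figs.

From T = 2π√(L/g), L = gT²/(4π²) = 20.3 × 0.9590²/(4π²) = 0.473 m.

0.473 m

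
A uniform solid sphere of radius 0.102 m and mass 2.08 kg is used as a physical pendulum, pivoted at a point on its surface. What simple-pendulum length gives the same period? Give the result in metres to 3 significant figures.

0.143 m

The equivalent simple-pendulum length is L_eq = I/(md), where I is about the pivot and d = 0.1020 m.
I_cm = (2/5)mR² = 0.008656 kg·m², so I = I_cm + md² = 0.008656 + 0.02164 = 0.03030 kg·m².
L_eq = 0.03030/(2.08 × 0.1020) = 0.143 m.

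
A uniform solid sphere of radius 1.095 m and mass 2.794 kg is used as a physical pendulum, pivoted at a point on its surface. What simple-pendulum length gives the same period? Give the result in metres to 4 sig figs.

The equivalent simple-pendulum length is L_eq = I/(md), where I is about the pivot and d = 1.0950 m.
I_cm = (2/5)mR² = 1.3400 kg·m², so I = I_cm + md² = 1.3400 + 3.3501 = 4.6901 kg·m².
L_eq = 4.6901/(2.794 × 1.0950) = 1.533 m.

1.533 m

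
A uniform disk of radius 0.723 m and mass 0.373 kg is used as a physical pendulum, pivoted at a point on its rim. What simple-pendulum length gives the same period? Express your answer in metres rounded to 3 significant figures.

The equivalent simple-pendulum length is L_eq = I/(md), where I is about the pivot and d = 0.7230 m.
I_cm = ½mR² = 0.09749 kg·m², so I = I_cm + md² = 0.09749 + 0.1950 = 0.2925 kg·m².
L_eq = 0.2925/(0.373 × 0.7230) = 1.08 m.

1.08 m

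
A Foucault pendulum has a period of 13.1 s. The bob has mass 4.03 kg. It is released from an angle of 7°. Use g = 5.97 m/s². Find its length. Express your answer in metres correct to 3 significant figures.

From T = 2π√(L/g), L = gT²/(4π²) = 5.97 × 13.10²/(4π²) = 26.0 m.

26.0 m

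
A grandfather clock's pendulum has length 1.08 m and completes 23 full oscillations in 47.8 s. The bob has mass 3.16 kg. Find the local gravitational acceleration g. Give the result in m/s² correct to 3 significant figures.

9.87 m/s²

T = 47.8/23 = 2.078 s.
From T = 2π√(L/g), g = 4π²L/T² = 4π² × 1.08/2.078² = 9.87 m/s².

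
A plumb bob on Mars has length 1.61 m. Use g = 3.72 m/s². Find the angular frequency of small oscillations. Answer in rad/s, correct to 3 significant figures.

ω = √(g/L) = √(3.72/1.61) = 1.52 rad/s.

1.52 rad/s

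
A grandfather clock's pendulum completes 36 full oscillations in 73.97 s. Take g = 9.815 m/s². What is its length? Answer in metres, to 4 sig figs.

T = 73.97/36 = 2.0547 s.
From T = 2π√(L/g), L = gT²/(4π²) = 9.815 × 2.0547²/(4π²) = 1.050 m.

1.050 m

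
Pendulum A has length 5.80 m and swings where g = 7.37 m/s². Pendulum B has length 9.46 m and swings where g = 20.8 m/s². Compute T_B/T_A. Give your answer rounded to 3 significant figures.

0.760

T = 2π√(L/g), so T_B/T_A = √((L_B/g_B)/(L_A/g_A)) = √((9.46/20.8)/(5.80/7.37)) = 0.760.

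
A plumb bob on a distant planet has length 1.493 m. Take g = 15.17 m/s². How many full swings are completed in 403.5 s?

204

T = 2π√(L/g) = 2π√(1.493/15.17) = 1.9711 s.
Number of complete oscillations = ⌊403.5/1.9711⌋ = ⌊204.70⌋ = 204.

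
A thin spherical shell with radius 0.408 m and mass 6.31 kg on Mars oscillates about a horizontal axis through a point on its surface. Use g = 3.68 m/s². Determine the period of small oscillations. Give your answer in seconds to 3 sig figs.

I_cm = (2/3)mr² = 0.7003 kg·m². The pivot is at distance d = 0.408 m from the centre of mass.
By the parallel-axis theorem, I = I_cm + md² = 0.7003 + 1.050 = 1.751 kg·m².
T = 2π√(I/(mgd)) = 2π√(1.751/(6.31 × 3.68 × 0.408)) = 2.70 s.

2.70 s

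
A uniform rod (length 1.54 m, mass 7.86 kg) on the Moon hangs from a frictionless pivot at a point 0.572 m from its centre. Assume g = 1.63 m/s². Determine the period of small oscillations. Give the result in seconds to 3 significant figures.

4.71 s

For a physical pendulum T = 2π√(I/(mgd)), with d = 0.5720 m from pivot to centre of mass.
I_cm = mL²/12 = 7.86 × 1.54²/12 = 1.553 kg·m²; I = I_cm + md² = 1.553 + 7.86 × 0.5720² = 4.125 kg·m².
T = 2π√(4.125/(7.86 × 1.63 × 0.5720)) = 4.71 s.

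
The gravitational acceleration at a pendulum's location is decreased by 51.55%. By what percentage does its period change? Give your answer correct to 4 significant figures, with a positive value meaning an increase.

43.67%

T ∝ 1/√g, so T'/T = 1/√(0.48450) = 1.4367.
Percentage change in T = (1.4367 − 1) × 100% = 43.67%.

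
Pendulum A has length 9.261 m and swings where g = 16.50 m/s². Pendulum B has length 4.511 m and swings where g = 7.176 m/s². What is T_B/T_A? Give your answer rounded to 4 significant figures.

T = 2π√(L/g), so T_B/T_A = √((L_B/g_B)/(L_A/g_A)) = √((4.511/7.176)/(9.261/16.50)) = 1.058.

1.058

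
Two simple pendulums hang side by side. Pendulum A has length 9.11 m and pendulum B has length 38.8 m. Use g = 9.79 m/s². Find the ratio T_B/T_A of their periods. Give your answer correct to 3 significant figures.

T ∝ √L, so T_B/T_A = √(L_B/L_A) = √(38.8/9.11) = 2.06.

2.06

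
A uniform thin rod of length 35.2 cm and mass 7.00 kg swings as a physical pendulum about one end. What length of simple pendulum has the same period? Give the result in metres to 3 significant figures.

The equivalent simple-pendulum length is L_eq = I/(md), where I is about the pivot and d = 0.1760 m.
I_cm = (1/12)mL² = 0.07228 kg·m², so I = I_cm + md² = 0.07228 + 0.2168 = 0.2891 kg·m².
L_eq = 0.2891/(7.00 × 0.1760) = 0.235 m.

0.235 m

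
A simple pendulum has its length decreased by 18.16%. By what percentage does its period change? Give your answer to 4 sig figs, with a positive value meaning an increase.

T ∝ √L, so T'/T = √(0.81840) = 0.90465.
Percentage change in T = (0.90465 − 1) × 100% = -9.535%.

-9.535%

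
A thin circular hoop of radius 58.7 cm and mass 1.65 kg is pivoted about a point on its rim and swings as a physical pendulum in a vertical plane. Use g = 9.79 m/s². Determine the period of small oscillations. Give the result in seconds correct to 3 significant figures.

2.18 s

I_cm = mr² = 0.5685 kg·m². The pivot is at distance d = 0.587 m from the centre of mass.
By the parallel-axis theorem, I = I_cm + md² = 0.5685 + 0.5685 = 1.137 kg·m².
T = 2π√(I/(mgd)) = 2π√(1.137/(1.65 × 9.79 × 0.587)) = 2.18 s.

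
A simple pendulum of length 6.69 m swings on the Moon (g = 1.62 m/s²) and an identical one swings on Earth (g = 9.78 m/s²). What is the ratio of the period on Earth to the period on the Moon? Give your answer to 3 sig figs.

0.407

T ∝ 1/√g, so T₂/T₁ = √(g₁/g₂) = √(1.62/9.78) = 0.407.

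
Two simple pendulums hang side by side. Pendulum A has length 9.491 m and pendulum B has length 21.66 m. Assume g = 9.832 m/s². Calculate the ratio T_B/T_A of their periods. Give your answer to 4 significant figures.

T ∝ √L, so T_B/T_A = √(L_B/L_A) = √(21.66/9.491) = 1.511.

1.511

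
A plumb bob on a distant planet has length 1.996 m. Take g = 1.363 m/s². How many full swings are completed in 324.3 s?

42

T = 2π√(L/g) = 2π√(1.996/1.363) = 7.6035 s.
Number of complete oscillations = ⌊324.3/7.6035⌋ = ⌊42.652⌋ = 42.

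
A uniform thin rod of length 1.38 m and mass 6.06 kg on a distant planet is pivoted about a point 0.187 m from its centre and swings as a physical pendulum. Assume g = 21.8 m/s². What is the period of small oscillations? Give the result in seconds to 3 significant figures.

1.37 s

For a physical pendulum T = 2π√(I/(mgd)), with d = 0.1870 m from pivot to centre of mass.
I_cm = mL²/12 = 6.06 × 1.38²/12 = 0.9617 kg·m²; I = I_cm + md² = 0.9617 + 6.06 × 0.1870² = 1.174 kg·m².
T = 2π√(1.174/(6.06 × 21.8 × 0.1870)) = 1.37 s.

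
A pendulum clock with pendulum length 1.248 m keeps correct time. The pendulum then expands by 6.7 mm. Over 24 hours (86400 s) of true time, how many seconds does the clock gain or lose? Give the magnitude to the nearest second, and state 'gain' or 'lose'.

lose 231 s

T ∝ √L, so T'/T = √(1.25470/1.248) = 1.00268.
In 86400 s of true time the clock registers 86400/1.00268 = 86169.0 s, so it loses 231 s.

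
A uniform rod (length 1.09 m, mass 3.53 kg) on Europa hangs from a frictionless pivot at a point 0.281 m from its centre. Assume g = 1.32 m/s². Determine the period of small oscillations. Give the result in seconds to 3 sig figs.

For a physical pendulum T = 2π√(I/(mgd)), with d = 0.2810 m from pivot to centre of mass.
I_cm = mL²/12 = 3.53 × 1.09²/12 = 0.3495 kg·m²; I = I_cm + md² = 0.3495 + 3.53 × 0.2810² = 0.6282 kg·m².
T = 2π√(0.6282/(3.53 × 1.32 × 0.2810)) = 4.35 s.

4.35 s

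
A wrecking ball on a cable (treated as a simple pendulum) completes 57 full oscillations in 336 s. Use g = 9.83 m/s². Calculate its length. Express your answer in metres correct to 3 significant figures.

T = 336/57 = 5.895 s.
From T = 2π√(L/g), L = gT²/(4π²) = 9.83 × 5.895²/(4π²) = 8.65 m.

8.65 m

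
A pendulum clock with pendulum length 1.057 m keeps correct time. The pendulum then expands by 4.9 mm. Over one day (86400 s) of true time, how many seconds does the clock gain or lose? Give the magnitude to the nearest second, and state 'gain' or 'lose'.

T ∝ √L, so T'/T = √(1.06190/1.057) = 1.00232.
In 86400 s of true time the clock registers 86400/1.00232 = 86200.4 s, so it loses 200 s.

lose 200 s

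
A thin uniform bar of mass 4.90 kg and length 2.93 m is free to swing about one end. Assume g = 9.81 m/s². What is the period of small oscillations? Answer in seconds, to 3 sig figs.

For a physical pendulum T = 2π√(I/(mgd)), with d = 1.465 m from pivot to centre of mass.
I_cm = mL²/12 = 4.90 × 2.93²/12 = 3.506 kg·m²; I = I_cm + md² = 3.506 + 4.90 × 1.465² = 14.02 kg·m².
T = 2π√(14.02/(4.90 × 9.81 × 1.465)) = 2.80 s.

2.80 s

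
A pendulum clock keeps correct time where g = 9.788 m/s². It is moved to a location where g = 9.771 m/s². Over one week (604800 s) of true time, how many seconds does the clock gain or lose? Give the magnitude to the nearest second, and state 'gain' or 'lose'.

The clock's period scales as T ∝ 1/√g, so T'/T = √(9.788/9.771) = 1.00087.
In 604800 s of true time the clock registers 604800/1.00087 = 604274.6 s, so it loses 525 s.

lose 525 s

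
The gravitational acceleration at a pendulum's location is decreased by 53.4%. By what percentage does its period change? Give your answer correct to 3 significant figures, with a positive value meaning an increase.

46.5%

T ∝ 1/√g, so T'/T = 1/√(0.4660) = 1.465.
Percentage change in T = (1.465 − 1) × 100% = 46.5%.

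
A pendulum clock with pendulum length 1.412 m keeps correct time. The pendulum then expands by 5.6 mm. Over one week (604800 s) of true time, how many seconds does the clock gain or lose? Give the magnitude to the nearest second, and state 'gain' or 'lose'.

lose 1196 s

T ∝ √L, so T'/T = √(1.41760/1.412) = 1.00198.
In 604800 s of true time the clock registers 604800/1.00198 = 603604.2 s, so it loses 1196 s.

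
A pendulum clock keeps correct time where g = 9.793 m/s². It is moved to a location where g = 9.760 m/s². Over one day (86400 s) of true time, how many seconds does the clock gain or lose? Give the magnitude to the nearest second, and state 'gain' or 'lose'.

lose 146 s

The clock's period scales as T ∝ 1/√g, so T'/T = √(9.793/9.760) = 1.00169.
In 86400 s of true time the clock registers 86400/1.00169 = 86254.3 s, so it loses 146 s.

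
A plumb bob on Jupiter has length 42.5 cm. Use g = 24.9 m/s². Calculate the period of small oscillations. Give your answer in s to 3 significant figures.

T = 2π√(L/g) = 2π√(0.425/24.9) = 2π × 0.1306 = 0.821 s.

0.821 s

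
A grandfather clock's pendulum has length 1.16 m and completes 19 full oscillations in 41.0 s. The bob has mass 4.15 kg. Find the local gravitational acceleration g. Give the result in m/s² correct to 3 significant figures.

T = 41.0/19 = 2.158 s.
From T = 2π√(L/g), g = 4π²L/T² = 4π² × 1.16/2.158² = 9.83 m/s².

9.83 m/s²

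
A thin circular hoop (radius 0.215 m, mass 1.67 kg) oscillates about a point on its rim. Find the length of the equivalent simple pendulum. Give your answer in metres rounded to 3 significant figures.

The equivalent simple-pendulum length is L_eq = I/(md), where I is about the pivot and d = 0.2150 m.
I_cm = mR² = 0.07720 kg·m², so I = I_cm + md² = 0.07720 + 0.07720 = 0.1544 kg·m².
L_eq = 0.1544/(1.67 × 0.2150) = 0.430 m.

0.430 m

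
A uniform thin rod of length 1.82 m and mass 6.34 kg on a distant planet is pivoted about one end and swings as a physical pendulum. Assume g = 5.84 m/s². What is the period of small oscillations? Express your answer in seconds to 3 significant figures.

For a physical pendulum T = 2π√(I/(mgd)), with d = 0.9100 m from pivot to centre of mass.
I_cm = mL²/12 = 6.34 × 1.82²/12 = 1.750 kg·m²; I = I_cm + md² = 1.750 + 6.34 × 0.9100² = 7.000 kg·m².
T = 2π√(7.000/(6.34 × 5.84 × 0.9100)) = 2.86 s.

2.86 s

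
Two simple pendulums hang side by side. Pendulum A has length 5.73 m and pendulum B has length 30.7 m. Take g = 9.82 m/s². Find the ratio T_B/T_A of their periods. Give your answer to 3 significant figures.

T ∝ √L, so T_B/T_A = √(L_B/L_A) = √(30.7/5.73) = 2.31.

2.31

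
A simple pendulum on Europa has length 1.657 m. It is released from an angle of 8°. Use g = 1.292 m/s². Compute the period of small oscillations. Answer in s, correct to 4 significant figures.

T = 2π√(L/g) = 2π√(1.657/1.292) = 2π × 1.1325 = 7.116 s.

7.116 s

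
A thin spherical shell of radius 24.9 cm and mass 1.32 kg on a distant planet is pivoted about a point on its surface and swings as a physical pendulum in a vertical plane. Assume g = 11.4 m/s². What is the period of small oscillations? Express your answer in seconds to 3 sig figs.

1.20 s

I_cm = (2/3)mr² = 0.05456 kg·m². The pivot is at distance d = 0.249 m from the centre of mass.
By the parallel-axis theorem, I = I_cm + md² = 0.05456 + 0.08184 = 0.1364 kg·m².
T = 2π√(I/(mgd)) = 2π√(0.1364/(1.32 × 11.4 × 0.249)) = 1.20 s.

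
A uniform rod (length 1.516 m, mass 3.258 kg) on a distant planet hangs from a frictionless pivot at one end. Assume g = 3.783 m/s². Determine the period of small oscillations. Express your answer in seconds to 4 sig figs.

For a physical pendulum T = 2π√(I/(mgd)), with d = 0.75800 m from pivot to centre of mass.
I_cm = mL²/12 = 3.258 × 1.516²/12 = 0.62398 kg·m²; I = I_cm + md² = 0.62398 + 3.258 × 0.75800² = 2.4959 kg·m².
T = 2π√(2.4959/(3.258 × 3.783 × 0.75800)) = 3.248 s.

3.248 s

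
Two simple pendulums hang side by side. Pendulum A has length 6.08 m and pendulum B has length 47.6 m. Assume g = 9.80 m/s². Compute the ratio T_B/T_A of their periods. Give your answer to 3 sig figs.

T ∝ √L, so T_B/T_A = √(L_B/L_A) = √(47.6/6.08) = 2.80.

2.80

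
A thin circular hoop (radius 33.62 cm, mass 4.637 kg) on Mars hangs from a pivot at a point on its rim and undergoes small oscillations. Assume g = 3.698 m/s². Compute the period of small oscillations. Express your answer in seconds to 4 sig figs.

I_cm = mr² = 0.52412 kg·m². The pivot is at distance d = 0.3362 m from the centre of mass.
By the parallel-axis theorem, I = I_cm + md² = 0.52412 + 0.52412 = 1.0482 kg·m².
T = 2π√(I/(mgd)) = 2π√(1.0482/(4.637 × 3.698 × 0.3362)) = 2.679 s.

2.679 s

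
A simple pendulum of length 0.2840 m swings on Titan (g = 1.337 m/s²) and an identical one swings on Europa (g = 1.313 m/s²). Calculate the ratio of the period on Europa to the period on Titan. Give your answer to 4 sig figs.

T ∝ 1/√g, so T₂/T₁ = √(g₁/g₂) = √(1.337/1.313) = 1.009.

1.009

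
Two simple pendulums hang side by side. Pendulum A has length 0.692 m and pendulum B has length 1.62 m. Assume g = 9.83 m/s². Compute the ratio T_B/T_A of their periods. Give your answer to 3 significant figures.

1.53

T ∝ √L, so T_B/T_A = √(L_B/L_A) = √(1.62/0.692) = 1.53.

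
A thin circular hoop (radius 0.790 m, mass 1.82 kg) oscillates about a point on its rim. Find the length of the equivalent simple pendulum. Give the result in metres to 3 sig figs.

1.58 m

The equivalent simple-pendulum length is L_eq = I/(md), where I is about the pivot and d = 0.7900 m.
I_cm = mR² = 1.136 kg·m², so I = I_cm + md² = 1.136 + 1.136 = 2.272 kg·m².
L_eq = 2.272/(1.82 × 0.7900) = 1.58 m.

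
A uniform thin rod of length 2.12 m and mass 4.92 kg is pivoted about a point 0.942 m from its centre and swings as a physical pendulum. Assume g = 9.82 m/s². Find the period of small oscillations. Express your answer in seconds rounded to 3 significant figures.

For a physical pendulum T = 2π√(I/(mgd)), with d = 0.9420 m from pivot to centre of mass.
I_cm = mL²/12 = 4.92 × 2.12²/12 = 1.843 kg·m²; I = I_cm + md² = 1.843 + 4.92 × 0.9420² = 6.209 kg·m².
T = 2π√(6.209/(4.92 × 9.82 × 0.9420)) = 2.32 s.

2.32 s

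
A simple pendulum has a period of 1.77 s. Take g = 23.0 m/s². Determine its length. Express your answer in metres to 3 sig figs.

1.83 m

From T = 2π√(L/g), L = gT²/(4π²) = 23.0 × 1.770²/(4π²) = 1.83 m.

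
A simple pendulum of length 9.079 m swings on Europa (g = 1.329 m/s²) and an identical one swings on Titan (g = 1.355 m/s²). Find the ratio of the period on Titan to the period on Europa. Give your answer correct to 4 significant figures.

T ∝ 1/√g, so T₂/T₁ = √(g₁/g₂) = √(1.329/1.355) = 0.9904.

0.9904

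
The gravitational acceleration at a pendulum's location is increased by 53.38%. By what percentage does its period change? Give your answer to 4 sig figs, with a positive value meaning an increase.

-19.26%

T ∝ 1/√g, so T'/T = 1/√(1.5338) = 0.80745.
Percentage change in T = (0.80745 − 1) × 100% = -19.26%.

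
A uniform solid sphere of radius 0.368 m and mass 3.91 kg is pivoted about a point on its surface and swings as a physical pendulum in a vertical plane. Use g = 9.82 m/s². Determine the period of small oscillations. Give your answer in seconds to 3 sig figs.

1.44 s

I_cm = (2/5)mr² = 0.2118 kg·m². The pivot is at distance d = 0.368 m from the centre of mass.
By the parallel-axis theorem, I = I_cm + md² = 0.2118 + 0.5295 = 0.7413 kg·m².
T = 2π√(I/(mgd)) = 2π√(0.7413/(3.91 × 9.82 × 0.368)) = 1.44 s.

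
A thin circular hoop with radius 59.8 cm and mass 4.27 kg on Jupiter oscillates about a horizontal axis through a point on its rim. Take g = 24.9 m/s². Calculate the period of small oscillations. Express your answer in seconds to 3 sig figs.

1.38 s

I_cm = mr² = 1.527 kg·m². The pivot is at distance d = 0.598 m from the centre of mass.
By the parallel-axis theorem, I = I_cm + md² = 1.527 + 1.527 = 3.054 kg·m².
T = 2π√(I/(mgd)) = 2π√(3.054/(4.27 × 24.9 × 0.598)) = 1.38 s.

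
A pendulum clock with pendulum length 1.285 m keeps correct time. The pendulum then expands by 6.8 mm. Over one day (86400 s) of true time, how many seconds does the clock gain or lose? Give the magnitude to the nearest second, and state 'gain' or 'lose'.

T ∝ √L, so T'/T = √(1.29180/1.285) = 1.00264.
In 86400 s of true time the clock registers 86400/1.00264 = 86172.3 s, so it loses 228 s.

lose 228 s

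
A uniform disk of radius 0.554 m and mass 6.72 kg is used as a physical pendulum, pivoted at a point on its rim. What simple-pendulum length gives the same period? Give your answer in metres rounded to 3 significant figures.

The equivalent simple-pendulum length is L_eq = I/(md), where I is about the pivot and d = 0.5540 m.
I_cm = ½mR² = 1.031 kg·m², so I = I_cm + md² = 1.031 + 2.062 = 3.094 kg·m².
L_eq = 3.094/(6.72 × 0.5540) = 0.831 m.

0.831 m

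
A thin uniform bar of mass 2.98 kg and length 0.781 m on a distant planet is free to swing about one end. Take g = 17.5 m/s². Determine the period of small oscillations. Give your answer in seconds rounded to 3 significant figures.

For a physical pendulum T = 2π√(I/(mgd)), with d = 0.3905 m from pivot to centre of mass.
I_cm = mL²/12 = 2.98 × 0.781²/12 = 0.1515 kg·m²; I = I_cm + md² = 0.1515 + 2.98 × 0.3905² = 0.6059 kg·m².
T = 2π√(0.6059/(2.98 × 17.5 × 0.3905)) = 1.08 s.

1.08 s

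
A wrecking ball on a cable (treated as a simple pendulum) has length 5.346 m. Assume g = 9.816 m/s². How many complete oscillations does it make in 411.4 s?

T = 2π√(L/g) = 2π√(5.346/9.816) = 4.6369 s.
Number of complete oscillations = ⌊411.4/4.6369⌋ = ⌊88.723⌋ = 88.

88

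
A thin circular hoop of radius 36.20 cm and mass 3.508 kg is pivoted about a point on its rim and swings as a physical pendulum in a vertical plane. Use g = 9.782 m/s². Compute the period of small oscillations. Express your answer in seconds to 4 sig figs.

I_cm = mr² = 0.45970 kg·m². The pivot is at distance d = 0.3620 m from the centre of mass.
By the parallel-axis theorem, I = I_cm + md² = 0.45970 + 0.45970 = 0.91940 kg·m².
T = 2π√(I/(mgd)) = 2π√(0.91940/(3.508 × 9.782 × 0.3620)) = 1.709 s.

1.709 s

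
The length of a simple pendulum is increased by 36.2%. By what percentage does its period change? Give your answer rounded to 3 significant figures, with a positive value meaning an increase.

16.7%

T ∝ √L, so T'/T = √(1.362) = 1.167.
Percentage change in T = (1.167 − 1) × 100% = 16.7%.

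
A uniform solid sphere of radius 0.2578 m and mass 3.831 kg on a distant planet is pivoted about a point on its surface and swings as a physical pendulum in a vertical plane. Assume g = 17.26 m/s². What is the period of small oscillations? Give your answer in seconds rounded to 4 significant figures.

0.9086 s

I_cm = (2/5)mr² = 0.10184 kg·m². The pivot is at distance d = 0.2578 m from the centre of mass.
By the parallel-axis theorem, I = I_cm + md² = 0.10184 + 0.25461 = 0.35646 kg·m².
T = 2π√(I/(mgd)) = 2π√(0.35646/(3.831 × 17.26 × 0.2578)) = 0.9086 s.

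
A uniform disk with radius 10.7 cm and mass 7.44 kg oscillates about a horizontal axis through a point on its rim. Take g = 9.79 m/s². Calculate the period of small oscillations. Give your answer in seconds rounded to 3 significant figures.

0.804 s

I_cm = ½mr² = 0.04259 kg·m². The pivot is at distance d = 0.107 m from the centre of mass.
By the parallel-axis theorem, I = I_cm + md² = 0.04259 + 0.08518 = 0.1278 kg·m².
T = 2π√(I/(mgd)) = 2π√(0.1278/(7.44 × 9.79 × 0.107)) = 0.804 s.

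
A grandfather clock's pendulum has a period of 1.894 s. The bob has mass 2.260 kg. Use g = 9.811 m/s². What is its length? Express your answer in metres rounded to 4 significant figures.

From T = 2π√(L/g), L = gT²/(4π²) = 9.811 × 1.8940²/(4π²) = 0.8915 m.

0.8915 m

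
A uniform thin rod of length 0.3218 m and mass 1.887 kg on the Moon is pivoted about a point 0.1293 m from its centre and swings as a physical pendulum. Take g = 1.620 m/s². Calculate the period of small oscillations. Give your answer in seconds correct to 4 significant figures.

For a physical pendulum T = 2π√(I/(mgd)), with d = 0.12930 m from pivot to centre of mass.
I_cm = mL²/12 = 1.887 × 0.3218²/12 = 0.016284 kg·m²; I = I_cm + md² = 0.016284 + 1.887 × 0.12930² = 0.047832 kg·m².
T = 2π√(0.047832/(1.887 × 1.620 × 0.12930)) = 2.186 s.

2.186 s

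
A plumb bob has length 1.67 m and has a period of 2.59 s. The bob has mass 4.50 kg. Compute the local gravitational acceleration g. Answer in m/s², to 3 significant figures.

From T = 2π√(L/g), g = 4π²L/T² = 4π² × 1.67/2.590² = 9.83 m/s².

9.83 m/s²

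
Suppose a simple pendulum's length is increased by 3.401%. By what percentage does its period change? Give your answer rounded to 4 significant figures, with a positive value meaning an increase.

1.686%

T ∝ √L, so T'/T = √(1.0340) = 1.0169.
Percentage change in T = (1.0169 − 1) × 100% = 1.686%.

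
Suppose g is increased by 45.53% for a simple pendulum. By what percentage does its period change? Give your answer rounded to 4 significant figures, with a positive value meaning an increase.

-17.11%

T ∝ 1/√g, so T'/T = 1/√(1.4553) = 0.82894.
Percentage change in T = (0.82894 − 1) × 100% = -17.11%.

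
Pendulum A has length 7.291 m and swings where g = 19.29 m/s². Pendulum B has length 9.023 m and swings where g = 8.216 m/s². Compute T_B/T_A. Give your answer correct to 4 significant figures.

T = 2π√(L/g), so T_B/T_A = √((L_B/g_B)/(L_A/g_A)) = √((9.023/8.216)/(7.291/19.29)) = 1.705.

1.705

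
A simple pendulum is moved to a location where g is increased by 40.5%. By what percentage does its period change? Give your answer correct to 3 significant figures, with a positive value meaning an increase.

T ∝ 1/√g, so T'/T = 1/√(1.405) = 0.8436.
Percentage change in T = (0.8436 − 1) × 100% = -15.6%.

-15.6%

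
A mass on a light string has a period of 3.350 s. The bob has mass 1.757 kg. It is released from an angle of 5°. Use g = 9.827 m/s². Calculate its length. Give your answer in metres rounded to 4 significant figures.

2.794 m

From T = 2π√(L/g), L = gT²/(4π²) = 9.827 × 3.3500²/(4π²) = 2.794 m.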